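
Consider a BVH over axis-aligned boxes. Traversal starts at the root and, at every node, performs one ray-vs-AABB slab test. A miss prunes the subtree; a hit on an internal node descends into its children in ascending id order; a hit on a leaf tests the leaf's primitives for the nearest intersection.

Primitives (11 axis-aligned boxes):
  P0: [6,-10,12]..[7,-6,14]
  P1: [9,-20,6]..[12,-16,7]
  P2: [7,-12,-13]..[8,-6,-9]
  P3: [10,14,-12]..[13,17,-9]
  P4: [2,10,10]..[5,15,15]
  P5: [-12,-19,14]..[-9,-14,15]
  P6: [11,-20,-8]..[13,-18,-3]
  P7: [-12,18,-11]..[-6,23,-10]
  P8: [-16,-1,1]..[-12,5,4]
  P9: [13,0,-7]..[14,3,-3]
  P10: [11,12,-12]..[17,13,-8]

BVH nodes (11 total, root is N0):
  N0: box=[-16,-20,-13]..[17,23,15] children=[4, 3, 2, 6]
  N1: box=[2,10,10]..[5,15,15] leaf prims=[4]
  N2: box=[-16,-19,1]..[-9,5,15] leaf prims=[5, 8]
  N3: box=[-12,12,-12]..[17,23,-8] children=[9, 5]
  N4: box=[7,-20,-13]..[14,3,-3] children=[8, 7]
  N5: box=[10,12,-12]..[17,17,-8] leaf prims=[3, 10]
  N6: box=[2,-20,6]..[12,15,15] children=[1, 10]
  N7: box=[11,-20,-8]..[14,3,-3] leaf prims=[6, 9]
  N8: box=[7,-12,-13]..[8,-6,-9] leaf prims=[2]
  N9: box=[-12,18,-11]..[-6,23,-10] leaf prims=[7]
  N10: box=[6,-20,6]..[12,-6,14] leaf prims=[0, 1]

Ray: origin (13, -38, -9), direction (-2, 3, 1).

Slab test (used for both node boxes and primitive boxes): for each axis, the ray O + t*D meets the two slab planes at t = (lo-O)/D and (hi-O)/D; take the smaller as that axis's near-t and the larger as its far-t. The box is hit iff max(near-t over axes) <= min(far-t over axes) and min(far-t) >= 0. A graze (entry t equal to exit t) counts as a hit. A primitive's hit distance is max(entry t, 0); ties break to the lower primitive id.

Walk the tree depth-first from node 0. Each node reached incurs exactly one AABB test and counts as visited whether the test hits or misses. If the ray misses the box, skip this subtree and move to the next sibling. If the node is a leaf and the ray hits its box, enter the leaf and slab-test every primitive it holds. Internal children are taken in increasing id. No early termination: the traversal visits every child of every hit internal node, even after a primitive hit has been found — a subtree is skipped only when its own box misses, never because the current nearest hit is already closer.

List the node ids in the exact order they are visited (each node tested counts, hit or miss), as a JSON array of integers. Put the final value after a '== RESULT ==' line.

Walk:
N0 x:[-2,29/2] y:[6,61/3] z:[-4,24] -> hit [6,29/2], descend [2, 3, 4, 6]
  N2 x:[11,29/2] y:[19/3,43/3] z:[10,24] -> hit [11,43/3] leaf, test {P5(miss), P8@t=25/2}
  N3 x:[-2,25/2] y:[50/3,61/3] z:[-3,1] -> miss, prune
  N4 x:[-1/2,3] y:[6,41/3] z:[-4,6] -> miss, prune
  N6 x:[1/2,11/2] y:[6,53/3] z:[15,24] -> miss, prune

order=[0, 2, 3, 4, 6]  |boxes|=5  |leaves|=1  hit=P8

== RESULT ==
[0, 2, 3, 4, 6]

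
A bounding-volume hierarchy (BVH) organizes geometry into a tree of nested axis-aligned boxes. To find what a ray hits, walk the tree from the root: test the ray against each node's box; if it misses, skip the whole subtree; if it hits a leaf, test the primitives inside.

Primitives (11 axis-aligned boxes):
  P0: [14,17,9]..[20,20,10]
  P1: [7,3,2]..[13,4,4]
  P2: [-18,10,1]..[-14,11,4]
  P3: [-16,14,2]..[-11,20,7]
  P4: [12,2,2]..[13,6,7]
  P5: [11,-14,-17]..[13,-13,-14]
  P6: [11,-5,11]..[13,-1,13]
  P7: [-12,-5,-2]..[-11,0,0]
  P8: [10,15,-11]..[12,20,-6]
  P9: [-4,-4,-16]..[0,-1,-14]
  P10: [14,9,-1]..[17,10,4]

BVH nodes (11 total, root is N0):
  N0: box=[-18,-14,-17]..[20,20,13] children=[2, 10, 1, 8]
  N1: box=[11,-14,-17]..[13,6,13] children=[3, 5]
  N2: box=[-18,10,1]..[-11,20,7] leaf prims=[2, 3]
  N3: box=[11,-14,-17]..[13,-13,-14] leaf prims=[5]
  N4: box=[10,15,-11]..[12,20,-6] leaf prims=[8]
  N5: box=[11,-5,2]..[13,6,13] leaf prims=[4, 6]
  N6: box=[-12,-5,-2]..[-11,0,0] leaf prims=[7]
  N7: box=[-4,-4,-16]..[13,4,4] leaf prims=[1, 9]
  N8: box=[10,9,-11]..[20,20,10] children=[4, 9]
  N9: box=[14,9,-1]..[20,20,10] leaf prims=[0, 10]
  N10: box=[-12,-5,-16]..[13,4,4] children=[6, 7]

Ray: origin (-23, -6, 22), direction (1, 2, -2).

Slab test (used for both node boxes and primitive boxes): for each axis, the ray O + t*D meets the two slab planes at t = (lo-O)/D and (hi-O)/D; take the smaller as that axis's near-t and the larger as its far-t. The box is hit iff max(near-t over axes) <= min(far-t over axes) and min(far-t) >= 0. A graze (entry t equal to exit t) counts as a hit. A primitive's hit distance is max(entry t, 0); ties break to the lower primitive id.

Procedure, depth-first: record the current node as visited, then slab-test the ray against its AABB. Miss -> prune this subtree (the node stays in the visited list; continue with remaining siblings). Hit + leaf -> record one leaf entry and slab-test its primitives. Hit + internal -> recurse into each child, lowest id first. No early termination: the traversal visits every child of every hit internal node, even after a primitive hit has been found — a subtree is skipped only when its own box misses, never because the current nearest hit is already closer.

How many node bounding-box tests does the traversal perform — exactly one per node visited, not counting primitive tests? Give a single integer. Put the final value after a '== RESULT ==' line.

Walk:
N0 x:[5,43] y:[-4,13] z:[9/2,39/2] -> hit [5,13], descend [1, 2, 8, 10]
  N1 x:[34,36] y:[-4,6] z:[9/2,39/2] -> miss, prune
  N2 x:[5,12] y:[8,13] z:[15/2,21/2] -> hit [8,21/2] leaf, test {P2(miss), P3@t=10}
  N8 x:[33,43] y:[15/2,13] z:[6,33/2] -> miss, prune
  N10 x:[11,36] y:[1/2,5] z:[9,19] -> miss, prune

5 AABB tests over nodes [0, 1, 2, 8, 10]; 1 leaf entered; closest P3.

== RESULT ==
5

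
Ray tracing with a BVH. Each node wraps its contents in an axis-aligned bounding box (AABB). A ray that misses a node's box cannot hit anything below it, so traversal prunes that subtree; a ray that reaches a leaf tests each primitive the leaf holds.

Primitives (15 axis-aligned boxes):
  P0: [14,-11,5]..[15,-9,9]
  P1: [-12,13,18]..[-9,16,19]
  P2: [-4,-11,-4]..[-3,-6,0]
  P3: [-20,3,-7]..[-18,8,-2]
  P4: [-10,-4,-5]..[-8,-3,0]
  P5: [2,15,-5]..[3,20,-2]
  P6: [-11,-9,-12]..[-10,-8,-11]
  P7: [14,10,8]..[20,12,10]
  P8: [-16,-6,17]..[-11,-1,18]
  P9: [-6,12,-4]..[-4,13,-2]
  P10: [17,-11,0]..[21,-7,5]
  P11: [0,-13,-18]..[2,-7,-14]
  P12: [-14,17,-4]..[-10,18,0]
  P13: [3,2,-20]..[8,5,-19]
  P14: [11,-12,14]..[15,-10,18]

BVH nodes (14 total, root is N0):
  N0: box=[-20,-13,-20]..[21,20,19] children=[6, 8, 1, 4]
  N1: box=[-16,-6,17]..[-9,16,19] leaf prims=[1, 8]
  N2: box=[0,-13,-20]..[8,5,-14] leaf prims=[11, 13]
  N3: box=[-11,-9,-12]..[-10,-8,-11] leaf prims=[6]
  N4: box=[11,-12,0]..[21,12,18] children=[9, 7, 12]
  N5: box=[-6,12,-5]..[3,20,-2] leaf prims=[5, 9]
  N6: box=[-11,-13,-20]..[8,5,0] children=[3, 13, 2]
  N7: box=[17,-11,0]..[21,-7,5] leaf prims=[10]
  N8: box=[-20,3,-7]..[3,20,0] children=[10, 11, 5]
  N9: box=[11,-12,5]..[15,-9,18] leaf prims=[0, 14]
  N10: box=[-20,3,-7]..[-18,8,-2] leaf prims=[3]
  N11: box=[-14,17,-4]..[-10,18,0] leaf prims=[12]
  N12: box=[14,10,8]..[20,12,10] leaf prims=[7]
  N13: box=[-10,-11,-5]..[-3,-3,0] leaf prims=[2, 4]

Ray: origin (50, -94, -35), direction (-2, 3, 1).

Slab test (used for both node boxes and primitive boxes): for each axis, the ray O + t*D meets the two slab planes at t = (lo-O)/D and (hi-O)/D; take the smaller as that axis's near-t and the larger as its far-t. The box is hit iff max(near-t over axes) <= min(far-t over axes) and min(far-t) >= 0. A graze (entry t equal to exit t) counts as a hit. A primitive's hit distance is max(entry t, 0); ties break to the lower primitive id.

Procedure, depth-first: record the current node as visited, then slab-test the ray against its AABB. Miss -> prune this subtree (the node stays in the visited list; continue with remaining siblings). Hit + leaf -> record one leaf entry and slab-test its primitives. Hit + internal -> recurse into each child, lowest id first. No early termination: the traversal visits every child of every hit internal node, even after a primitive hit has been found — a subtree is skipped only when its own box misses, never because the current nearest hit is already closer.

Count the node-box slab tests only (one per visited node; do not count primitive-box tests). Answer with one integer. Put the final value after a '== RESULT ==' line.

Trace the traversal:
N0 x:[29/2,35] y:[27,38] z:[15,54] -> hit [27,35], descend [1, 4, 6, 8]
  N1 x:[59/2,33] y:[88/3,110/3] z:[52,54] -> miss, prune
  N4 x:[29/2,39/2] y:[82/3,106/3] z:[35,53] -> miss, prune
  N6 x:[21,61/2] y:[27,33] z:[15,35] -> hit [27,61/2], descend [2, 3, 13]
    N2 x:[21,25] y:[27,33] z:[15,21] -> miss, prune
    N3 x:[30,61/2] y:[85/3,86/3] z:[23,24] -> miss, prune
    N13 x:[53/2,30] y:[83/3,91/3] z:[30,35] -> hit [30,30] leaf, test {P2(miss), P4@t=30}
  N8 x:[47/2,35] y:[97/3,38] z:[28,35] -> hit [97/3,35], descend [5, 10, 11]
    N5 x:[47/2,28] y:[106/3,38] z:[30,33] -> miss, prune
    N10 x:[34,35] y:[97/3,34] z:[28,33] -> miss, prune
    N11 x:[30,32] y:[37,112/3] z:[31,35] -> miss, prune

Visited [0, 1, 4, 6, 2, 3, 13, 8, 5, 10, 11]. Tests: 11 box, 1 leaf. Nearest: P4.

== RESULT ==
11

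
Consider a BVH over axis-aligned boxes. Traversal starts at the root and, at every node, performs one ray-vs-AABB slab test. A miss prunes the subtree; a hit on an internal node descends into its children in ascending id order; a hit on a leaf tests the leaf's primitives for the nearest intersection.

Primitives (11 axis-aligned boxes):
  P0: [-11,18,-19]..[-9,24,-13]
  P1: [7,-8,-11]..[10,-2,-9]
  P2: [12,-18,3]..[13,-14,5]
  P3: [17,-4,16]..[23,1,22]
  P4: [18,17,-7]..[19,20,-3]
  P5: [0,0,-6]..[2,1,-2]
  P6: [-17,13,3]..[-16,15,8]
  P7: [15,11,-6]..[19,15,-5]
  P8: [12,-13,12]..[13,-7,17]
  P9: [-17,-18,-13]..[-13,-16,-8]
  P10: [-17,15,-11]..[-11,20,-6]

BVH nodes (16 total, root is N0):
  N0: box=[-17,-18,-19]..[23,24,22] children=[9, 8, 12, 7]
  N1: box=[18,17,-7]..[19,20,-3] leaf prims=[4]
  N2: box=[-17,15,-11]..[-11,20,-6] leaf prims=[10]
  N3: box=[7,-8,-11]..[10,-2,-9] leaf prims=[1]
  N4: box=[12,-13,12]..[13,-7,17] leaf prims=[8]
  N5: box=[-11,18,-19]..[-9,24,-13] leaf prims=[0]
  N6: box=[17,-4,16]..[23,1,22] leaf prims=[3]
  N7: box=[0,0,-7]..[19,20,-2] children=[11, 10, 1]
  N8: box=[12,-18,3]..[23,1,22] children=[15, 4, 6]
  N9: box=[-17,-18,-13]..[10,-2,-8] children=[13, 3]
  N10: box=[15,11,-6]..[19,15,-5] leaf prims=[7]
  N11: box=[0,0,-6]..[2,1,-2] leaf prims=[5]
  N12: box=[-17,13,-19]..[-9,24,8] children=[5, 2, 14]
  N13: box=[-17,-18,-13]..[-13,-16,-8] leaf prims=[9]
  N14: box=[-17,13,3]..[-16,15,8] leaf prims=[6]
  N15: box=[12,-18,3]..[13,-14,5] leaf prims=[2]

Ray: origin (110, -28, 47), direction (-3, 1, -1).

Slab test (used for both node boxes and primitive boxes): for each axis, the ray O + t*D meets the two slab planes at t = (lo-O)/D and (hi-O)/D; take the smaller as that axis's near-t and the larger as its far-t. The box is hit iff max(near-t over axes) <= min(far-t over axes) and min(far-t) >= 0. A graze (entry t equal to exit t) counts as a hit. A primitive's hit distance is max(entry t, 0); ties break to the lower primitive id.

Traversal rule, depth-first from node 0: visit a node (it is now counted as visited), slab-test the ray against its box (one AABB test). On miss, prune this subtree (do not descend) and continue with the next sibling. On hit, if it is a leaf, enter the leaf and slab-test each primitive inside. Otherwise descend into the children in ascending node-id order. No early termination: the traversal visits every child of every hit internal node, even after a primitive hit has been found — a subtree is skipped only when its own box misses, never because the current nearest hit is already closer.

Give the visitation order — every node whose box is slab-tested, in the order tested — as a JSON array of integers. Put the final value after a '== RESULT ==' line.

Walk:
N0 x:[29,127/3] y:[10,52] z:[25,66] -> hit [29,127/3], descend [7, 8, 9, 12]
  N7 x:[91/3,110/3] y:[28,48] z:[49,54] -> miss, prune
  N8 x:[29,98/3] y:[10,29] z:[25,44] -> hit [29,29], descend [4, 6, 15]
    N4 x:[97/3,98/3] y:[15,21] z:[30,35] -> miss, prune
    N6 x:[29,31] y:[24,29] z:[25,31] -> hit [29,29] leaf, test {P3@t=29}
    N15 x:[97/3,98/3] y:[10,14] z:[42,44] -> miss, prune
  N9 x:[100/3,127/3] y:[10,26] z:[55,60] -> miss, prune
  N12 x:[119/3,127/3] y:[41,52] z:[39,66] -> hit [41,127/3], descend [2, 5, 14]
    N2 x:[121/3,127/3] y:[43,48] z:[53,58] -> miss, prune
    N5 x:[119/3,121/3] y:[46,52] z:[60,66] -> miss, prune
    N14 x:[42,127/3] y:[41,43] z:[39,44] -> hit [42,127/3] leaf, test {P6@t=42}

11 AABB tests over nodes [0, 7, 8, 4, 6, 15, 9, 12, 2, 5, 14]; 2 leaves entered; closest P3.

== RESULT ==
[0, 7, 8, 4, 6, 15, 9, 12, 2, 5, 14]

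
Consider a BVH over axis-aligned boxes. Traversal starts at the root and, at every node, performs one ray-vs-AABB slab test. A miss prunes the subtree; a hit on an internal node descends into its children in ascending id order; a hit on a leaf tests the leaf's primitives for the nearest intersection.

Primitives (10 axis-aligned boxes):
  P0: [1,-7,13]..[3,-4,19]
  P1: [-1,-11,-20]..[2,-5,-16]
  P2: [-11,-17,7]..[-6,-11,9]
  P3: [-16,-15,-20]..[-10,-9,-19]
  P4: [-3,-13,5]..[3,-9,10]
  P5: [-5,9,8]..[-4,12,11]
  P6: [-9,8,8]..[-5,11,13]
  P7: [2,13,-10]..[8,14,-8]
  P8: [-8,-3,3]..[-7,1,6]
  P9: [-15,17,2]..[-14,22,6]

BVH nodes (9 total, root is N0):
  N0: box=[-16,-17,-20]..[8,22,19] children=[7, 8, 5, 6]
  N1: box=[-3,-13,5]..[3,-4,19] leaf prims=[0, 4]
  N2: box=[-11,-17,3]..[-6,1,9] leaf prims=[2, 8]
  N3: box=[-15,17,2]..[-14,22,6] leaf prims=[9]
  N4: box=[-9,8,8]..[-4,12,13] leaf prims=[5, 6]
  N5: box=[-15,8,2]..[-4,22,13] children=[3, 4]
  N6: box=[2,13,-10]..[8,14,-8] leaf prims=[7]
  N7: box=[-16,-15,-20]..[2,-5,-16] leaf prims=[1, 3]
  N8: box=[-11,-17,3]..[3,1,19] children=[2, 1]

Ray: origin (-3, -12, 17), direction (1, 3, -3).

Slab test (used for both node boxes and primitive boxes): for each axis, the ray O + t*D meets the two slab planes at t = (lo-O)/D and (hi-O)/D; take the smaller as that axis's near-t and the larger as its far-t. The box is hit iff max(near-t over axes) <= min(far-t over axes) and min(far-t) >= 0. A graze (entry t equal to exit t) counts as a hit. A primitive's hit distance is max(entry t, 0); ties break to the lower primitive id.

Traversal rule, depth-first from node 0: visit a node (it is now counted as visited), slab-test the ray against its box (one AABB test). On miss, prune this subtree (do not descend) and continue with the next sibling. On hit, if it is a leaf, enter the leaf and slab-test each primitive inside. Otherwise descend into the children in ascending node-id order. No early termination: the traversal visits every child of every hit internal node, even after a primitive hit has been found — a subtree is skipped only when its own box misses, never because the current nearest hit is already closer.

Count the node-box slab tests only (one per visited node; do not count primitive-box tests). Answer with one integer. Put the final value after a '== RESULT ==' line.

Trace the traversal:
N0 x:[-13,11] y:[-5/3,34/3] z:[-2/3,37/3] -> hit [-2/3,11], descend [5, 6, 7, 8]
  N5 x:[-12,-1] y:[20/3,34/3] z:[4/3,5] -> miss, prune
  N6 x:[5,11] y:[25/3,26/3] z:[25/3,9] -> hit [25/3,26/3] leaf, test {P7@t=25/3}
  N7 x:[-13,5] y:[-1,7/3] z:[11,37/3] -> miss, prune
  N8 x:[-8,6] y:[-5/3,13/3] z:[-2/3,14/3] -> hit [-2/3,13/3], descend [1, 2]
    N1 x:[0,6] y:[-1/3,8/3] z:[-2/3,4] -> hit [0,8/3] leaf, test {P0(miss), P4(miss)}
    N2 x:[-8,-3] y:[-5/3,13/3] z:[8/3,14/3] -> miss, prune

order=[0, 5, 6, 7, 8, 1, 2]  |boxes|=7  |leaves|=2  hit=P7

== RESULT ==
7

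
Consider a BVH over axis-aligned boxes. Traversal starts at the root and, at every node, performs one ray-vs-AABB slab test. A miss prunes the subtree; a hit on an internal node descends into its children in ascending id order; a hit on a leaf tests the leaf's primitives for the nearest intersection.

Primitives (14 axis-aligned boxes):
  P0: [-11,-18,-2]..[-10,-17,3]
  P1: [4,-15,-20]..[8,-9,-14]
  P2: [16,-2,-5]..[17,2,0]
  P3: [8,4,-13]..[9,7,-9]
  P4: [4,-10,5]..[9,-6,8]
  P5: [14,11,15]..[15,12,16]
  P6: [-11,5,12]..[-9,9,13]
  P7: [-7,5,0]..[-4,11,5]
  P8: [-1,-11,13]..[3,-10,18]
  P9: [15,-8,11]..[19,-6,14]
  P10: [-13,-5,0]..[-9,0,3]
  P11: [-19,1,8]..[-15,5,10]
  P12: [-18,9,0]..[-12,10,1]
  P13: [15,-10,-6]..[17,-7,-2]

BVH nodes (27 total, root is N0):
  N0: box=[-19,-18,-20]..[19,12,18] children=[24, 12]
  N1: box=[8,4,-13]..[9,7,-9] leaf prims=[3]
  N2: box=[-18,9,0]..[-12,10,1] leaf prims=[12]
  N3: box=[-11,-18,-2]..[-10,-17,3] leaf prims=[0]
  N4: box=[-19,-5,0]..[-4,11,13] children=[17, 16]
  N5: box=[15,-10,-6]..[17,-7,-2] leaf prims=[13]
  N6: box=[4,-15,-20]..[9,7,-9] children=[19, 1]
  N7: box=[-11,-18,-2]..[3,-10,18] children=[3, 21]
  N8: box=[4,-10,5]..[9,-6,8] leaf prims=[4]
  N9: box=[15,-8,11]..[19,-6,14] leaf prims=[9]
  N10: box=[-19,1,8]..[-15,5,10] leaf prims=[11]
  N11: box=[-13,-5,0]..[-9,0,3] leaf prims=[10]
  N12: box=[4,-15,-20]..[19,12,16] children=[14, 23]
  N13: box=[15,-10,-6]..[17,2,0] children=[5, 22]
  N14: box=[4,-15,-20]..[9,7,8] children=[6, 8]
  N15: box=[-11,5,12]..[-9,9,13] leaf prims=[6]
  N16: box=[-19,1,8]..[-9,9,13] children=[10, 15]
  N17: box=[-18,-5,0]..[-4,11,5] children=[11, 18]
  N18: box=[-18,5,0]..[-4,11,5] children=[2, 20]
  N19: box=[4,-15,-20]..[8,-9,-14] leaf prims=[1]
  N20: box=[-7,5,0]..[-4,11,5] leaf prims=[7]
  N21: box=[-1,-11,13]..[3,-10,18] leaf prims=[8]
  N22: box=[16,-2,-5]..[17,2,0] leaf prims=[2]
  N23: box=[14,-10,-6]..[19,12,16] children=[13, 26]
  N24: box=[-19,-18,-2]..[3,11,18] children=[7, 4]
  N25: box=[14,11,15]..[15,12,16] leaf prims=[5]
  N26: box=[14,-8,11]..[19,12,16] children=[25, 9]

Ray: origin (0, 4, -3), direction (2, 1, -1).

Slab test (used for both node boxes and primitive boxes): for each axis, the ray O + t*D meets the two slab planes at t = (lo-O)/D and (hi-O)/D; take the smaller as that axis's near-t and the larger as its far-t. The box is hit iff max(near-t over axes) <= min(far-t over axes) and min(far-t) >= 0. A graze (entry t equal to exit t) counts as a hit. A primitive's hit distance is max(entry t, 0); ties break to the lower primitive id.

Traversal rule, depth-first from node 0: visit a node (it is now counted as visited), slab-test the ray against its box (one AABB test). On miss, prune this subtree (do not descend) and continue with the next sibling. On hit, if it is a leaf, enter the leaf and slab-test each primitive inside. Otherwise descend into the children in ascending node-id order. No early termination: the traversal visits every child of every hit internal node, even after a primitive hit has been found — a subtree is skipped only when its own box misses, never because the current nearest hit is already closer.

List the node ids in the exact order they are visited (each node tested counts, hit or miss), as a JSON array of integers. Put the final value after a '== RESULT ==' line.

Traverse from the root:
N0 x:[-19/2,19/2] y:[-22,8] z:[-21,17] -> hit [-19/2,8], descend [12, 24]
  N12 x:[2,19/2] y:[-19,8] z:[-19,17] -> hit [2,8], descend [14, 23]
    N14 x:[2,9/2] y:[-19,3] z:[-11,17] -> hit [2,3], descend [6, 8]
      N6 x:[2,9/2] y:[-19,3] z:[6,17] -> miss, prune
      N8 x:[2,9/2] y:[-14,-10] z:[-11,-8] -> miss, prune
    N23 x:[7,19/2] y:[-14,8] z:[-19,3] -> miss, prune
  N24 x:[-19/2,3/2] y:[-22,7] z:[-21,-1] -> miss, prune

order=[0, 12, 14, 6, 8, 23, 24]  |boxes|=7  |leaves|=0  hit=miss

== RESULT ==
[0, 12, 14, 6, 8, 23, 24]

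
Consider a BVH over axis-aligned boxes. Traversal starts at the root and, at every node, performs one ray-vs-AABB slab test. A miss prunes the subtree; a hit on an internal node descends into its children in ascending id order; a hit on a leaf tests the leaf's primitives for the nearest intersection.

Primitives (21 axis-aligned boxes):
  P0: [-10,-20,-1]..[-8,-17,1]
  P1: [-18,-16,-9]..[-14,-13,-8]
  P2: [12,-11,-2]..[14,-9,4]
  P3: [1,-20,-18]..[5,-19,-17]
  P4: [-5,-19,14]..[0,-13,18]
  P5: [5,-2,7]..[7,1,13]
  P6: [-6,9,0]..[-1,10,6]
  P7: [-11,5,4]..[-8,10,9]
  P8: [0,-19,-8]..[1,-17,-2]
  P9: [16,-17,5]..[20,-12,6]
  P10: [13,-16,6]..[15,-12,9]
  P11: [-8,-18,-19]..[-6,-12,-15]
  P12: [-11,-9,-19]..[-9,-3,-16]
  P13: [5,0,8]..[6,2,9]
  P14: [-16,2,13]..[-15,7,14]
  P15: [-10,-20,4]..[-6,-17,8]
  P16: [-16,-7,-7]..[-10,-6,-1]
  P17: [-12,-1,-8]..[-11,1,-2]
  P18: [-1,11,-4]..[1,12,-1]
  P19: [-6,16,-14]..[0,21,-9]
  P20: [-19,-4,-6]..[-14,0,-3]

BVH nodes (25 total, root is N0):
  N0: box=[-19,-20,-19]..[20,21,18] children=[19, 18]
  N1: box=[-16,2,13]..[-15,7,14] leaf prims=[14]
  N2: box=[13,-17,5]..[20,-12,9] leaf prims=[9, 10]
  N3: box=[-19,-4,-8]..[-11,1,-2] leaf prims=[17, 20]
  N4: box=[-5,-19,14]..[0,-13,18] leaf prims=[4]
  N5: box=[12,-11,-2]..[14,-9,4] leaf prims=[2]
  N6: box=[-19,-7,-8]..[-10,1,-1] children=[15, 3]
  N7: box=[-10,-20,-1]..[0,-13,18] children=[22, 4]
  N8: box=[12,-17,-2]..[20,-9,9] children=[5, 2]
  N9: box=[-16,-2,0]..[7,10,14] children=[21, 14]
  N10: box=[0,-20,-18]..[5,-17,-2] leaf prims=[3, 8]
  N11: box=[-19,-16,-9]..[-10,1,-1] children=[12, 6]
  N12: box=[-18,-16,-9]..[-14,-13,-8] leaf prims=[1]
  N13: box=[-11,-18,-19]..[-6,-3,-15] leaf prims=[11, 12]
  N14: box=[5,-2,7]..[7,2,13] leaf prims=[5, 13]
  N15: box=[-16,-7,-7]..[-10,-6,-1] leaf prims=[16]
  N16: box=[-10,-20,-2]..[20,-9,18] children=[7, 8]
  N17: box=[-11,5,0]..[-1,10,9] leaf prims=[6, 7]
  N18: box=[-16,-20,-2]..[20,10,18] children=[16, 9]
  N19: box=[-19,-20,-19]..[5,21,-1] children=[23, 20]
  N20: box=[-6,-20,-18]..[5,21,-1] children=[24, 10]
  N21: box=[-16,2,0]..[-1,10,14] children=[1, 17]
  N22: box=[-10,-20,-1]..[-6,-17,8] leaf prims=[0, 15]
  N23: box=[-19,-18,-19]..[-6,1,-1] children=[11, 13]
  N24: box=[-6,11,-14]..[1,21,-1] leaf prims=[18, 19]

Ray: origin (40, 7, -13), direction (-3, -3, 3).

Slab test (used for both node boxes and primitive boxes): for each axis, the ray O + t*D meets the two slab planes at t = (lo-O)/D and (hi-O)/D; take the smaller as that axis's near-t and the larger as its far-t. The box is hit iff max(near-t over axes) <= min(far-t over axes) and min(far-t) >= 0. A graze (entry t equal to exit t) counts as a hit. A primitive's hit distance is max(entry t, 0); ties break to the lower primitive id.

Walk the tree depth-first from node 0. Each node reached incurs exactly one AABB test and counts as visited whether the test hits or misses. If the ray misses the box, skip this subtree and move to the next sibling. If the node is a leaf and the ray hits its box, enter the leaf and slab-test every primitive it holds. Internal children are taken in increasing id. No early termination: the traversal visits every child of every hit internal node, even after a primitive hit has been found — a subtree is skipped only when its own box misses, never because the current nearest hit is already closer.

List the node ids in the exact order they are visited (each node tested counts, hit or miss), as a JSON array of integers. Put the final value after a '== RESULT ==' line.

Walk:
N0 x:[20/3,59/3] y:[-14/3,9] z:[-2,31/3] -> hit [20/3,9], descend [18, 19]
  N18 x:[20/3,56/3] y:[-1,9] z:[11/3,31/3] -> hit [20/3,9], descend [9, 16]
    N9 x:[11,56/3] y:[-1,3] z:[13/3,9] -> miss, prune
    N16 x:[20/3,50/3] y:[16/3,9] z:[11/3,31/3] -> hit [20/3,9], descend [7, 8]
      N7 x:[40/3,50/3] y:[20/3,9] z:[4,31/3] -> miss, prune
      N8 x:[20/3,28/3] y:[16/3,8] z:[11/3,22/3] -> hit [20/3,22/3], descend [2, 5]
        N2 x:[20/3,9] y:[19/3,8] z:[6,22/3] -> hit [20/3,22/3] leaf, test {P9(miss), P10(miss)}
        N5 x:[26/3,28/3] y:[16/3,6] z:[11/3,17/3] -> miss, prune
  N19 x:[35/3,59/3] y:[-14/3,9] z:[-2,4] -> miss, prune

Summary -> nodes [0, 18, 9, 16, 7, 8, 2, 5, 19]; box-tests=9; leaf-entries=1; first=miss

== RESULT ==
[0, 18, 9, 16, 7, 8, 2, 5, 19]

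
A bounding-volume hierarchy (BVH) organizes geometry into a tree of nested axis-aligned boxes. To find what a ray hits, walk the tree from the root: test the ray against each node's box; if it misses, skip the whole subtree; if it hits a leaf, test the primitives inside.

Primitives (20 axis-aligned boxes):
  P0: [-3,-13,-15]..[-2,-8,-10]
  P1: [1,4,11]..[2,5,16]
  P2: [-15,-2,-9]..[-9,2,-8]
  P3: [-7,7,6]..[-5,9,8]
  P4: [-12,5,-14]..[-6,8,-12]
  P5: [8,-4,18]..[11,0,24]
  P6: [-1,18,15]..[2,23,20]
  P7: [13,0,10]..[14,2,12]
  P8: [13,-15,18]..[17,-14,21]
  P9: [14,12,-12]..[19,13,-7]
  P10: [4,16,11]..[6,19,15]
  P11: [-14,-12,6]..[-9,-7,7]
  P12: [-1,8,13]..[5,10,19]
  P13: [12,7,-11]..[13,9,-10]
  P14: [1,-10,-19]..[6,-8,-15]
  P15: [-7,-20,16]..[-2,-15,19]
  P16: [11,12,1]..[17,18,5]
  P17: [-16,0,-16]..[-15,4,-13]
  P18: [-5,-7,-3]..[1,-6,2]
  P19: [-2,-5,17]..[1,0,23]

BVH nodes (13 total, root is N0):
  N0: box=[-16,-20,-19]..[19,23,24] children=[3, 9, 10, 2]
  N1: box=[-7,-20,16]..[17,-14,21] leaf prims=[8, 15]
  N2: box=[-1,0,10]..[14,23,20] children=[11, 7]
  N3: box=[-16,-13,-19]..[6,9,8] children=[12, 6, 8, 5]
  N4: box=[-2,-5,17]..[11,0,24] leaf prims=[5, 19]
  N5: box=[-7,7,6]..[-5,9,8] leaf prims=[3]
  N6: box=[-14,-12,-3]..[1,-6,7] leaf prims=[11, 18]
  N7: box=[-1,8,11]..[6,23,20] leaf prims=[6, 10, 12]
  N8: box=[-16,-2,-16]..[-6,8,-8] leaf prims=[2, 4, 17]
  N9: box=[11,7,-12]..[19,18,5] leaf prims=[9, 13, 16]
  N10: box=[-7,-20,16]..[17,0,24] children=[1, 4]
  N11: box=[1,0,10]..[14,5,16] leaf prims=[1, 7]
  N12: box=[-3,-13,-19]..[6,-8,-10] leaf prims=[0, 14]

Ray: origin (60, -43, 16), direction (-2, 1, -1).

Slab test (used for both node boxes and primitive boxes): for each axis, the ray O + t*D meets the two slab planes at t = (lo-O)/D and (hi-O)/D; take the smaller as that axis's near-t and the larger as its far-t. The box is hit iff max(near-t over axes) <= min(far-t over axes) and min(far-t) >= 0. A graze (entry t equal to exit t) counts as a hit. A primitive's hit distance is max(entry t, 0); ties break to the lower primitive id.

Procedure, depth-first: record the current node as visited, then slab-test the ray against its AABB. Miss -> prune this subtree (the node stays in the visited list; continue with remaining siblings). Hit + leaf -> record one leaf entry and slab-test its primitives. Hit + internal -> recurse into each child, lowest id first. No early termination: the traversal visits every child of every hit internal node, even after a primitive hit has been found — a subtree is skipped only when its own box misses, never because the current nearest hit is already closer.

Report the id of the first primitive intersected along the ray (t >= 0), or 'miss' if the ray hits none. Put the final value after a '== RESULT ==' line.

Walk:
N0 x:[41/2,38] y:[23,66] z:[-8,35] -> hit [23,35], descend [2, 3, 9, 10]
  N2 x:[23,61/2] y:[43,66] z:[-4,6] -> miss, prune
  N3 x:[27,38] y:[30,52] z:[8,35] -> hit [30,35], descend [5, 6, 8, 12]
    N5 x:[65/2,67/2] y:[50,52] z:[8,10] -> miss, prune
    N6 x:[59/2,37] y:[31,37] z:[9,19] -> miss, prune
    N8 x:[33,38] y:[41,51] z:[24,32] -> miss, prune
    N12 x:[27,63/2] y:[30,35] z:[26,35] -> hit [30,63/2] leaf, test {P0@t=31, P14(miss)}
  N9 x:[41/2,49/2] y:[50,61] z:[11,28] -> miss, prune
  N10 x:[43/2,67/2] y:[23,43] z:[-8,0] -> miss, prune

Summary -> nodes [0, 2, 3, 5, 6, 8, 12, 9, 10]; box-tests=9; leaf-entries=1; first=P0

== RESULT ==
0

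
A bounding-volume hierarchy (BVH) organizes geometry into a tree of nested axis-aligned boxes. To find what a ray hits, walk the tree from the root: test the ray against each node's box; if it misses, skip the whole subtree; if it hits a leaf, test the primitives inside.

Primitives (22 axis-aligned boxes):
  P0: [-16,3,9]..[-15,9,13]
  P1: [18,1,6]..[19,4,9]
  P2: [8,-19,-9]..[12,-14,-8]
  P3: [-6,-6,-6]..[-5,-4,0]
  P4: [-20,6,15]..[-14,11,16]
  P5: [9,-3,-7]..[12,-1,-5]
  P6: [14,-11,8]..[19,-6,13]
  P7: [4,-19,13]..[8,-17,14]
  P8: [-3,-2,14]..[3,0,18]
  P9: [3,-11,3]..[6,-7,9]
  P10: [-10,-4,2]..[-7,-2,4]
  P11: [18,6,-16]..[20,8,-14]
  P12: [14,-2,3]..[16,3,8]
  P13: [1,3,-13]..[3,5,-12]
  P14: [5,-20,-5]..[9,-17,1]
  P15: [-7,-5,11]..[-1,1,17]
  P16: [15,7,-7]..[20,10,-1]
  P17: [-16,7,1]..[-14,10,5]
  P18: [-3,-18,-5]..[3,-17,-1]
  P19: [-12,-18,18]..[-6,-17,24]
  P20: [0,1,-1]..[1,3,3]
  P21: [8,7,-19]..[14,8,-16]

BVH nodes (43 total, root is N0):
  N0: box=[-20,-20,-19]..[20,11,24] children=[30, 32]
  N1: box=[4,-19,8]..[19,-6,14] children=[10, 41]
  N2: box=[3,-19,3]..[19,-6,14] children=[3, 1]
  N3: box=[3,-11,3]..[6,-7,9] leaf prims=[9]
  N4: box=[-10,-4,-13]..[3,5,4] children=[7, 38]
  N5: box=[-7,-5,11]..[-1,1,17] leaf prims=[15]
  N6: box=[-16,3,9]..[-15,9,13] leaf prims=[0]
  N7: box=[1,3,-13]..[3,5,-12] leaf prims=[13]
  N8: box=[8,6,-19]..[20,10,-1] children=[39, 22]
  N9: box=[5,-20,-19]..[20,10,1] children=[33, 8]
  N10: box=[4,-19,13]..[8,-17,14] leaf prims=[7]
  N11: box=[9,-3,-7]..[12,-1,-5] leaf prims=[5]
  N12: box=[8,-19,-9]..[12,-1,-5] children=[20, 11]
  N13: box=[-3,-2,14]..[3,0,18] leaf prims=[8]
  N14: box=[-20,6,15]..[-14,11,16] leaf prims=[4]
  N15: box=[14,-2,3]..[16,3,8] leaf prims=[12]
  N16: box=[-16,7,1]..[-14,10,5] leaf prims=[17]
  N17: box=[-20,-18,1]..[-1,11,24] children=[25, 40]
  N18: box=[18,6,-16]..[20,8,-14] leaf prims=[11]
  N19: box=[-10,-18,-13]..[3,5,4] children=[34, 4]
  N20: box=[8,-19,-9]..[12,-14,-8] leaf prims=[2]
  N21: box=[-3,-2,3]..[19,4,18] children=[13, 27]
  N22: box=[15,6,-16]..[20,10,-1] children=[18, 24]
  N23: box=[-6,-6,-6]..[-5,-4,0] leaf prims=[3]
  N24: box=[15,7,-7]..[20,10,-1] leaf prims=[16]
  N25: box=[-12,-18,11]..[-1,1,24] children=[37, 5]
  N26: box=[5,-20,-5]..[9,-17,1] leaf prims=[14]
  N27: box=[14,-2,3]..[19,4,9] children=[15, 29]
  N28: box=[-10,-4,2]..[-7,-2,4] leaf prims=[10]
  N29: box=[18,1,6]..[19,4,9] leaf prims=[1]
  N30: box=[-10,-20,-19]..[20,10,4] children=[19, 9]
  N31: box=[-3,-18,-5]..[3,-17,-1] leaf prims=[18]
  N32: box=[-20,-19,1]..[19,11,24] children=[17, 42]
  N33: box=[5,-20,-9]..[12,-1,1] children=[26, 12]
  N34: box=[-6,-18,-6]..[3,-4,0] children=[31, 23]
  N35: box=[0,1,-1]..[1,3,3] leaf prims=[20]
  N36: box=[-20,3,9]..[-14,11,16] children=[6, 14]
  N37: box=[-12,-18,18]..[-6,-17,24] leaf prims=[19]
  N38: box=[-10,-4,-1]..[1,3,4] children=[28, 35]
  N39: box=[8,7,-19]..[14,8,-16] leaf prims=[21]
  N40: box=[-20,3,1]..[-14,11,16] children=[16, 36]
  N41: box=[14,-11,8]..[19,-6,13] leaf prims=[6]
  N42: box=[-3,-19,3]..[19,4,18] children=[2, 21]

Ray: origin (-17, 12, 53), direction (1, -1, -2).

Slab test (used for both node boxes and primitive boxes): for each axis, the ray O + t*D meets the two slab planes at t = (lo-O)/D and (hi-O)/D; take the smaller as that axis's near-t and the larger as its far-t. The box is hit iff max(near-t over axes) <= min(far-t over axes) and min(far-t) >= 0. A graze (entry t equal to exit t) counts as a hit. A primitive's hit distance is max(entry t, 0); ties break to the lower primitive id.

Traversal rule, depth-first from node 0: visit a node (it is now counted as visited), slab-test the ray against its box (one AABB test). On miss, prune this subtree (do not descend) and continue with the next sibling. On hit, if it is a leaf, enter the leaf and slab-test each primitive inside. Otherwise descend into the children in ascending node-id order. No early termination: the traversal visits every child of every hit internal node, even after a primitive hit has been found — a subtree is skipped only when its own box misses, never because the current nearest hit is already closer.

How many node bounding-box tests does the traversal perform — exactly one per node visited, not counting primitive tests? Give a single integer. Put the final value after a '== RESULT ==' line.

Traverse from the root:
N0 x:[-3,37] y:[1,32] z:[29/2,36] -> hit [29/2,32], descend [30, 32]
  N30 x:[7,37] y:[2,32] z:[49/2,36] -> hit [49/2,32], descend [9, 19]
    N9 x:[22,37] y:[2,32] z:[26,36] -> hit [26,32], descend [8, 33]
      N8 x:[25,37] y:[2,6] z:[27,36] -> miss, prune
      N33 x:[22,29] y:[13,32] z:[26,31] -> hit [26,29], descend [12, 26]
        N12 x:[25,29] y:[13,31] z:[29,31] -> hit [29,29], descend [11, 20]
          N11 x:[26,29] y:[13,15] z:[29,30] -> miss, prune
          N20 x:[25,29] y:[26,31] z:[61/2,31] -> miss, prune
        N26 x:[22,26] y:[29,32] z:[26,29] -> miss, prune
    N19 x:[7,20] y:[7,30] z:[49/2,33] -> miss, prune
  N32 x:[-3,36] y:[1,31] z:[29/2,26] -> hit [29/2,26], descend [17, 42]
    N17 x:[-3,16] y:[1,30] z:[29/2,26] -> hit [29/2,16], descend [25, 40]
      N25 x:[5,16] y:[11,30] z:[29/2,21] -> hit [29/2,16], descend [5, 37]
        N5 x:[10,16] y:[11,17] z:[18,21] -> miss, prune
        N37 x:[5,11] y:[29,30] z:[29/2,35/2] -> miss, prune
      N40 x:[-3,3] y:[1,9] z:[37/2,26] -> miss, prune
    N42 x:[14,36] y:[8,31] z:[35/2,25] -> hit [35/2,25], descend [2, 21]
      N2 x:[20,36] y:[18,31] z:[39/2,25] -> hit [20,25], descend [1, 3]
        N1 x:[21,36] y:[18,31] z:[39/2,45/2] -> hit [21,45/2], descend [10, 41]
          N10 x:[21,25] y:[29,31] z:[39/2,20] -> miss, prune
          N41 x:[31,36] y:[18,23] z:[20,45/2] -> miss, prune
        N3 x:[20,23] y:[19,23] z:[22,25] -> hit [22,23] leaf, test {P9@t=22}
      N21 x:[14,36] y:[8,14] z:[35/2,25] -> miss, prune

order=[0, 30, 9, 8, 33, 12, 11, 20, 26, 19, 32, 17, 25, 5, 37, 40, 42, 2, 1, 10, 41, 3, 21]  |boxes|=23  |leaves|=1  hit=P9

== RESULT ==
23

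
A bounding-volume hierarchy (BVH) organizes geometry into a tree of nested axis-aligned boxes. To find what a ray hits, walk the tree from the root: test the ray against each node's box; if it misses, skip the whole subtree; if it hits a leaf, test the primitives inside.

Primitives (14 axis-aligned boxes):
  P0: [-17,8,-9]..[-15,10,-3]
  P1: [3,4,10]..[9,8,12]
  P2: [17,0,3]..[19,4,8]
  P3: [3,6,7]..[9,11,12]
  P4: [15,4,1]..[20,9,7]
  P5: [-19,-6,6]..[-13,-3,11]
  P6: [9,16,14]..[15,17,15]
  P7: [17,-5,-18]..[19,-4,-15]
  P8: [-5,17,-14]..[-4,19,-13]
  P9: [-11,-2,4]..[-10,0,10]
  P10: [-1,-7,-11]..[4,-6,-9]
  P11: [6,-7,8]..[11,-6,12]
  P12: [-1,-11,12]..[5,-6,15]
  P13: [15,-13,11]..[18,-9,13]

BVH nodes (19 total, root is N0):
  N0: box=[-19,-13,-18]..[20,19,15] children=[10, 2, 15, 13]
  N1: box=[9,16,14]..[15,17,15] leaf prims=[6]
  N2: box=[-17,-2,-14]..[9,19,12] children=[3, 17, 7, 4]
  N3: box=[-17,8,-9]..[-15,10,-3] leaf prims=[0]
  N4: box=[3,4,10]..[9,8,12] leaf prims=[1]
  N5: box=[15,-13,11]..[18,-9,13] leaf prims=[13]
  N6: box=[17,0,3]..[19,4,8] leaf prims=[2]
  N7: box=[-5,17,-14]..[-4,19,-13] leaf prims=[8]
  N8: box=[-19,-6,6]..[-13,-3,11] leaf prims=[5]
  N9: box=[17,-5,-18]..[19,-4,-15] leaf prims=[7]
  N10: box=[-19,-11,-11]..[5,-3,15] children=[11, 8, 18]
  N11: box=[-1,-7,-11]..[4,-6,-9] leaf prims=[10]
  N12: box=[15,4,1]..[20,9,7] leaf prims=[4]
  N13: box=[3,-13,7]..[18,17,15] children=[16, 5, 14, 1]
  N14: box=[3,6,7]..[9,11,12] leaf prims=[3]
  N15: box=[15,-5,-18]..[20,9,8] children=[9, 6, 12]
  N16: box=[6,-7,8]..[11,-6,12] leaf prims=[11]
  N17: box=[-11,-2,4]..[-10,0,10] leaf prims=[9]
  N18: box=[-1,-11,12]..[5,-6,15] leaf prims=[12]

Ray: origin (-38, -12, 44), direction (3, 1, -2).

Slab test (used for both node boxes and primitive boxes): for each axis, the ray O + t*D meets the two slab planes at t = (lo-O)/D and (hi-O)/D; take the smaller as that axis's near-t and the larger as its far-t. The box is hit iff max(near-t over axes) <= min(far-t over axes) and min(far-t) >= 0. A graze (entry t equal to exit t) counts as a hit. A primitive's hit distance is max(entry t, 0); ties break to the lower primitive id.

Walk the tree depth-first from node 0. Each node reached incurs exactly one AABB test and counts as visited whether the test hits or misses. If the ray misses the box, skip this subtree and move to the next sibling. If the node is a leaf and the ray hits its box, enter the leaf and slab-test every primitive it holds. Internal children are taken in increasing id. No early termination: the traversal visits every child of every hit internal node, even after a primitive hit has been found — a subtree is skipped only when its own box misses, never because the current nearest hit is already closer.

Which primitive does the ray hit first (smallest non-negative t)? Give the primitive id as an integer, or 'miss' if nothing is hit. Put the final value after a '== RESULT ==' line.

Trace the traversal:
N0 x:[19/3,58/3] y:[-1,31] z:[29/2,31] -> hit [29/2,58/3], descend [2, 10, 13, 15]
  N2 x:[7,47/3] y:[10,31] z:[16,29] -> miss, prune
  N10 x:[19/3,43/3] y:[1,9] z:[29/2,55/2] -> miss, prune
  N13 x:[41/3,56/3] y:[-1,29] z:[29/2,37/2] -> hit [29/2,37/2], descend [1, 5, 14, 16]
    N1 x:[47/3,53/3] y:[28,29] z:[29/2,15] -> miss, prune
    N5 x:[53/3,56/3] y:[-1,3] z:[31/2,33/2] -> miss, prune
    N14 x:[41/3,47/3] y:[18,23] z:[16,37/2] -> miss, prune
    N16 x:[44/3,49/3] y:[5,6] z:[16,18] -> miss, prune
  N15 x:[53/3,58/3] y:[7,21] z:[18,31] -> hit [18,58/3], descend [6, 9, 12]
    N6 x:[55/3,19] y:[12,16] z:[18,41/2] -> miss, prune
    N9 x:[55/3,19] y:[7,8] z:[59/2,31] -> miss, prune
    N12 x:[53/3,58/3] y:[16,21] z:[37/2,43/2] -> hit [37/2,58/3] leaf, test {P4@t=37/2}

12 AABB tests over nodes [0, 2, 10, 13, 1, 5, 14, 16, 15, 6, 9, 12]; 1 leaf entered; closest P4.

== RESULT ==
4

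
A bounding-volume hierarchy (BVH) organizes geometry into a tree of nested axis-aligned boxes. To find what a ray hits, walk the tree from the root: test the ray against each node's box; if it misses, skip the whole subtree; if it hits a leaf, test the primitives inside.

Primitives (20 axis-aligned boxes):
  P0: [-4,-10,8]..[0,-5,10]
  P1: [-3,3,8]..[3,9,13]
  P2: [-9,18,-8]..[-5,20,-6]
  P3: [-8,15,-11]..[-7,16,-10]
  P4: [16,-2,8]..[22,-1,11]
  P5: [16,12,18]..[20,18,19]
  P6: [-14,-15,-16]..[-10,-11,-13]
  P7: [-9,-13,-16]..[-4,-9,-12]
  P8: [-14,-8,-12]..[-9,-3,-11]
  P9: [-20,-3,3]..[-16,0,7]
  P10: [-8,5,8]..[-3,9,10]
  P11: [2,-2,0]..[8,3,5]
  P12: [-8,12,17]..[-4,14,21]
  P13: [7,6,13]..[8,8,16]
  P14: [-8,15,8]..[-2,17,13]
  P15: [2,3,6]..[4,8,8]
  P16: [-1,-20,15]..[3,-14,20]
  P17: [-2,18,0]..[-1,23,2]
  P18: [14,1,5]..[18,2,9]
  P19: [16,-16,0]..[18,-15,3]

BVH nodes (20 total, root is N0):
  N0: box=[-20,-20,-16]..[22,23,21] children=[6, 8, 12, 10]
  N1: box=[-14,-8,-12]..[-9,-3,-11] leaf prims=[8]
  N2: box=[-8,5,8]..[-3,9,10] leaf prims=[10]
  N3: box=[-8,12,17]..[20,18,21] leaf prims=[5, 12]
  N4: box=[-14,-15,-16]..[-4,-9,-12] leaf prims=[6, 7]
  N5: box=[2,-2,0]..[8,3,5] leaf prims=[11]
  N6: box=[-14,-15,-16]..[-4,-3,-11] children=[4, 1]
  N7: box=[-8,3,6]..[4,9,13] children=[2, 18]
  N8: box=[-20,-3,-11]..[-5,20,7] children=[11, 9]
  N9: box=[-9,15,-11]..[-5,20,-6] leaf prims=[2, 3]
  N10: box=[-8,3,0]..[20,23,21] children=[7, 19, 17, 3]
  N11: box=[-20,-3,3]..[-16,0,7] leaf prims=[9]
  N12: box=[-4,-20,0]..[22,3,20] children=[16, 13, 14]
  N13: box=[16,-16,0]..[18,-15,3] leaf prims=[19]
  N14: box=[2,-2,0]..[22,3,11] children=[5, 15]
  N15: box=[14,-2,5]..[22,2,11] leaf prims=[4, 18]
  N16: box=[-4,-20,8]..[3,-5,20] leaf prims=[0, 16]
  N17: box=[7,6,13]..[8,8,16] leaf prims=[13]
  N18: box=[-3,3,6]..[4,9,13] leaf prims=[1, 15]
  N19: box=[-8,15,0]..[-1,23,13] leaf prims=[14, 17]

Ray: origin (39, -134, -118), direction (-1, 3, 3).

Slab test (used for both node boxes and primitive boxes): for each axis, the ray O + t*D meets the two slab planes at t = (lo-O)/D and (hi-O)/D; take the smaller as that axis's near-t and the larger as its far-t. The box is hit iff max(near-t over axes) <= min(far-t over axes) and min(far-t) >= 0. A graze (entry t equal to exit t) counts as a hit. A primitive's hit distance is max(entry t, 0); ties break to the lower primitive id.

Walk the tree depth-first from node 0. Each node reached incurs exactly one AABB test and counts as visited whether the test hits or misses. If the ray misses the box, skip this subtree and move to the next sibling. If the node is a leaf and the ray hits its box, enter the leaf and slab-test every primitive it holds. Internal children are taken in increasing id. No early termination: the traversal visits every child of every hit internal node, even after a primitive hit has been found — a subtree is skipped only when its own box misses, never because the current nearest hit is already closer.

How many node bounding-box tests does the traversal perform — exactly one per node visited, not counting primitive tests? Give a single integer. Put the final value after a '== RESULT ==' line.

Walk:
N0 x:[17,59] y:[38,157/3] z:[34,139/3] -> hit [38,139/3], descend [6, 8, 10, 12]
  N6 x:[43,53] y:[119/3,131/3] z:[34,107/3] -> miss, prune
  N8 x:[44,59] y:[131/3,154/3] z:[107/3,125/3] -> miss, prune
  N10 x:[19,47] y:[137/3,157/3] z:[118/3,139/3] -> hit [137/3,139/3], descend [3, 7, 17, 19]
    N3 x:[19,47] y:[146/3,152/3] z:[45,139/3] -> miss, prune
    N7 x:[35,47] y:[137/3,143/3] z:[124/3,131/3] -> miss, prune
    N17 x:[31,32] y:[140/3,142/3] z:[131/3,134/3] -> miss, prune
    N19 x:[40,47] y:[149/3,157/3] z:[118/3,131/3] -> miss, prune
  N12 x:[17,43] y:[38,137/3] z:[118/3,46] -> hit [118/3,43], descend [13, 14, 16]
    N13 x:[21,23] y:[118/3,119/3] z:[118/3,121/3] -> miss, prune
    N14 x:[17,37] y:[44,137/3] z:[118/3,43] -> miss, prune
    N16 x:[36,43] y:[38,43] z:[42,46] -> hit [42,43] leaf, test {P0@t=42, P16(miss)}

Summary -> nodes [0, 6, 8, 10, 3, 7, 17, 19, 12, 13, 14, 16]; box-tests=12; leaf-entries=1; first=P0

== RESULT ==
12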